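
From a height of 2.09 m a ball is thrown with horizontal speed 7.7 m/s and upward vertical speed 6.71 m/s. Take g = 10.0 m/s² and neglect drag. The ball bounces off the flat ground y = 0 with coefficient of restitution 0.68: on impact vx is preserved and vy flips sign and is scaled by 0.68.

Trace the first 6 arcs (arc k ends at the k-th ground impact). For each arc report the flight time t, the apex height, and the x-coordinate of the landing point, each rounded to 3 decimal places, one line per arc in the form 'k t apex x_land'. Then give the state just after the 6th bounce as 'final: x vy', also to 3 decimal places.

Arc 1: start y=2.090, vy=6.710 → t=1.603, apex=4.341, x_land=12.342, impact vy=-9.318
  bounce: vy ← 0.68·9.318 = 6.336
Arc 2: start y=0.000, vy=6.336 → t=1.267, apex=2.007, x_land=22.099, impact vy=-6.336
  bounce: vy ← 0.68·6.336 = 4.309
Arc 3: start y=0.000, vy=4.309 → t=0.862, apex=0.928, x_land=28.735, impact vy=-4.309
  bounce: vy ← 0.68·4.309 = 2.930
Arc 4: start y=0.000, vy=2.930 → t=0.586, apex=0.429, x_land=33.247, impact vy=-2.930
  bounce: vy ← 0.68·2.930 = 1.992
Arc 5: start y=0.000, vy=1.992 → t=0.398, apex=0.198, x_land=36.315, impact vy=-1.992
  bounce: vy ← 0.68·1.992 = 1.355
Arc 6: start y=0.000, vy=1.355 → t=0.271, apex=0.092, x_land=38.401, impact vy=-1.355
  bounce: vy ← 0.68·1.355 = 0.921

1 1.603 4.341 12.342
2 1.267 2.007 22.099
3 0.862 0.928 28.735
4 0.586 0.429 33.247
5 0.398 0.198 36.315
6 0.271 0.092 38.401
final: 38.401 0.921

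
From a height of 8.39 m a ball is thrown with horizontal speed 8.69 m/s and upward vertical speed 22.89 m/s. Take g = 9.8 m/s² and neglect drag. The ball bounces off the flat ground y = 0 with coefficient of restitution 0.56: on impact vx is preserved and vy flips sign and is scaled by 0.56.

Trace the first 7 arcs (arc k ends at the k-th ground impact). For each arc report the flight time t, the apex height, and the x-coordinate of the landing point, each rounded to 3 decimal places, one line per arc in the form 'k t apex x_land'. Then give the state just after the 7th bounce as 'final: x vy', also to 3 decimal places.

1 5.013 35.122 43.563
2 2.999 11.014 69.620
3 1.679 3.454 84.212
4 0.940 1.083 92.384
5 0.527 0.340 96.960
6 0.295 0.107 99.523
7 0.165 0.033 100.958
final: 100.958 0.453

Arc 1: start y=8.390, vy=22.890 → t=5.013, apex=35.122, x_land=43.563, impact vy=-26.237
  bounce: vy ← 0.56·26.237 = 14.693
Arc 2: start y=0.000, vy=14.693 → t=2.999, apex=11.014, x_land=69.620, impact vy=-14.693
  bounce: vy ← 0.56·14.693 = 8.228
Arc 3: start y=0.000, vy=8.228 → t=1.679, apex=3.454, x_land=84.212, impact vy=-8.228
  bounce: vy ← 0.56·8.228 = 4.608
Arc 4: start y=0.000, vy=4.608 → t=0.940, apex=1.083, x_land=92.384, impact vy=-4.608
  bounce: vy ← 0.56·4.608 = 2.580
Arc 5: start y=0.000, vy=2.580 → t=0.527, apex=0.340, x_land=96.960, impact vy=-2.580
  bounce: vy ← 0.56·2.580 = 1.445
Arc 6: start y=0.000, vy=1.445 → t=0.295, apex=0.107, x_land=99.523, impact vy=-1.445
  bounce: vy ← 0.56·1.445 = 0.809
Arc 7: start y=0.000, vy=0.809 → t=0.165, apex=0.033, x_land=100.958, impact vy=-0.809
  bounce: vy ← 0.56·0.809 = 0.453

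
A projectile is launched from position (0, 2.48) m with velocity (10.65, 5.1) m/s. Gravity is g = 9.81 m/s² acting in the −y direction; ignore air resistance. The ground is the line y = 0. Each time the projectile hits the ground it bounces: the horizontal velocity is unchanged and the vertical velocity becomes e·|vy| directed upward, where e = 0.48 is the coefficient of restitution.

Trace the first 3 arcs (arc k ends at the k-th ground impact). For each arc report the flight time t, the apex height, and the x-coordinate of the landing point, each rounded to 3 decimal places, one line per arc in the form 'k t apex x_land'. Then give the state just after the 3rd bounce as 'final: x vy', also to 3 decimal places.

Arc 1: start y=2.480, vy=5.100 → t=1.401, apex=3.806, x_land=14.918, impact vy=-8.641
  bounce: vy ← 0.48·8.641 = 4.148
Arc 2: start y=0.000, vy=4.148 → t=0.846, apex=0.877, x_land=23.923, impact vy=-4.148
  bounce: vy ← 0.48·4.148 = 1.991
Arc 3: start y=0.000, vy=1.991 → t=0.406, apex=0.202, x_land=28.246, impact vy=-1.991
  bounce: vy ← 0.48·1.991 = 0.956

1 1.401 3.806 14.918
2 0.846 0.877 23.923
3 0.406 0.202 28.246
final: 28.246 0.956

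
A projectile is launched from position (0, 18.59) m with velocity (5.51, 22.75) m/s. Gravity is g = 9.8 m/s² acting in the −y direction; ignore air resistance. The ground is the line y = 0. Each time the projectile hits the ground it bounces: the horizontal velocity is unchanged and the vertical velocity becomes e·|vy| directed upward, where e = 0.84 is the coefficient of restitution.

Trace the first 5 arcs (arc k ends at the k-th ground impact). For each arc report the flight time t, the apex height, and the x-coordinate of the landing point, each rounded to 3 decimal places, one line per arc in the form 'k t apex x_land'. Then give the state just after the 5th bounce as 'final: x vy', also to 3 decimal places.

1 5.352 44.996 29.488
2 5.091 31.749 57.539
3 4.276 22.402 81.102
4 3.592 15.807 100.895
5 3.017 11.153 117.521
final: 117.521 12.420

Arc 1: start y=18.590, vy=22.750 → t=5.352, apex=44.996, x_land=29.488, impact vy=-29.697
  bounce: vy ← 0.84·29.697 = 24.946
Arc 2: start y=0.000, vy=24.946 → t=5.091, apex=31.749, x_land=57.539, impact vy=-24.946
  bounce: vy ← 0.84·24.946 = 20.954
Arc 3: start y=0.000, vy=20.954 → t=4.276, apex=22.402, x_land=81.102, impact vy=-20.954
  bounce: vy ← 0.84·20.954 = 17.602
Arc 4: start y=0.000, vy=17.602 → t=3.592, apex=15.807, x_land=100.895, impact vy=-17.602
  bounce: vy ← 0.84·17.602 = 14.785
Arc 5: start y=0.000, vy=14.785 → t=3.017, apex=11.153, x_land=117.521, impact vy=-14.785
  bounce: vy ← 0.84·14.785 = 12.420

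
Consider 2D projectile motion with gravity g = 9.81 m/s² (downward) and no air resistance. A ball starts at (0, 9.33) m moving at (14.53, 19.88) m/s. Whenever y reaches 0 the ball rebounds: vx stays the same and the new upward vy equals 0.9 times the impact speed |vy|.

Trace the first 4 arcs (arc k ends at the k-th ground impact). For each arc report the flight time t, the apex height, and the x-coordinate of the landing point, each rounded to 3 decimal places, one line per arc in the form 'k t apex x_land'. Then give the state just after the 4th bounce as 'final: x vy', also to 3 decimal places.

Arc 1: start y=9.330, vy=19.880 → t=4.478, apex=29.473, x_land=65.062, impact vy=-24.047
  bounce: vy ← 0.9·24.047 = 21.643
Arc 2: start y=0.000, vy=21.643 → t=4.412, apex=23.873, x_land=129.174, impact vy=-21.643
  bounce: vy ← 0.9·21.643 = 19.478
Arc 3: start y=0.000, vy=19.478 → t=3.971, apex=19.338, x_land=186.874, impact vy=-19.478
  bounce: vy ← 0.9·19.478 = 17.530
Arc 4: start y=0.000, vy=17.530 → t=3.574, apex=15.663, x_land=238.804, impact vy=-17.530
  bounce: vy ← 0.9·17.530 = 15.777

1 4.478 29.473 65.062
2 4.412 23.873 129.174
3 3.971 19.338 186.874
4 3.574 15.663 238.804
final: 238.804 15.777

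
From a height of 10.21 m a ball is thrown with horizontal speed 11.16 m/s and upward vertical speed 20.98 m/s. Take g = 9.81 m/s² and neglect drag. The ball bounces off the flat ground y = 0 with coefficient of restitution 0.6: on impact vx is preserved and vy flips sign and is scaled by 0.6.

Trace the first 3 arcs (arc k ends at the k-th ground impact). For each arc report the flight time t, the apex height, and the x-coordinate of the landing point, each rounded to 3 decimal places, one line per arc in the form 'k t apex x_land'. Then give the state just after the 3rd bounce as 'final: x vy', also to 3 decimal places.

Arc 1: start y=10.210, vy=20.980 → t=4.718, apex=32.644, x_land=52.658, impact vy=-25.308
  bounce: vy ← 0.6·25.308 = 15.185
Arc 2: start y=0.000, vy=15.185 → t=3.096, apex=11.752, x_land=87.206, impact vy=-15.185
  bounce: vy ← 0.6·15.185 = 9.111
Arc 3: start y=0.000, vy=9.111 → t=1.857, apex=4.231, x_land=107.935, impact vy=-9.111
  bounce: vy ← 0.6·9.111 = 5.466

1 4.718 32.644 52.658
2 3.096 11.752 87.206
3 1.857 4.231 107.935
final: 107.935 5.466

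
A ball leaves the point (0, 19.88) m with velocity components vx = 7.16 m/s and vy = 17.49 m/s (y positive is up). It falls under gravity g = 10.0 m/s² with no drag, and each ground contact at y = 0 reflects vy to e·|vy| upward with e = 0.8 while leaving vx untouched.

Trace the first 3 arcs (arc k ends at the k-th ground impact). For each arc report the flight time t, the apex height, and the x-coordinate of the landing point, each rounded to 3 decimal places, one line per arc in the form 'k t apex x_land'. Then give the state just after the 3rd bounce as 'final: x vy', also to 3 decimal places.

1 4.401 35.175 31.514
2 4.244 22.512 61.899
3 3.395 14.408 86.207
final: 86.207 13.580

Arc 1: start y=19.880, vy=17.490 → t=4.401, apex=35.175, x_land=31.514, impact vy=-26.524
  bounce: vy ← 0.8·26.524 = 21.219
Arc 2: start y=0.000, vy=21.219 → t=4.244, apex=22.512, x_land=61.899, impact vy=-21.219
  bounce: vy ← 0.8·21.219 = 16.975
Arc 3: start y=0.000, vy=16.975 → t=3.395, apex=14.408, x_land=86.207, impact vy=-16.975
  bounce: vy ← 0.8·16.975 = 13.580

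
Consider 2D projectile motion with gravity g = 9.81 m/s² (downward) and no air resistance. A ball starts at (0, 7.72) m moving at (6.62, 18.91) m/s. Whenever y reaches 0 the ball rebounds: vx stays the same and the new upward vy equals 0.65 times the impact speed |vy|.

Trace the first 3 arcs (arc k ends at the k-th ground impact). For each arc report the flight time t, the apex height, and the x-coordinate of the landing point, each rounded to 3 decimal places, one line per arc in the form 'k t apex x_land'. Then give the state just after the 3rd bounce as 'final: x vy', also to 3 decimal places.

Arc 1: start y=7.720, vy=18.910 → t=4.228, apex=25.946, x_land=27.986, impact vy=-22.562
  bounce: vy ← 0.65·22.562 = 14.665
Arc 2: start y=0.000, vy=14.665 → t=2.990, apex=10.962, x_land=47.779, impact vy=-14.665
  bounce: vy ← 0.65·14.665 = 9.533
Arc 3: start y=0.000, vy=9.533 → t=1.943, apex=4.631, x_land=60.645, impact vy=-9.533
  bounce: vy ← 0.65·9.533 = 6.196

1 4.228 25.946 27.986
2 2.990 10.962 47.779
3 1.943 4.631 60.645
final: 60.645 6.196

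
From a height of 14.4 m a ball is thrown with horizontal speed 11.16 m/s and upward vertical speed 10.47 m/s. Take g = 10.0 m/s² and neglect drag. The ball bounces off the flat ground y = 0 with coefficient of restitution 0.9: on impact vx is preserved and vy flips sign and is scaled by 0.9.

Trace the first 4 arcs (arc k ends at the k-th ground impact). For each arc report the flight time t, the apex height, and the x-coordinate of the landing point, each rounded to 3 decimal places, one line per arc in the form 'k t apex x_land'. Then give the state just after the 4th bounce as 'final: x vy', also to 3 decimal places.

1 3.041 19.881 33.938
2 3.589 16.104 73.994
3 3.230 13.044 110.045
4 2.907 10.566 142.491
final: 142.491 13.083

Arc 1: start y=14.400, vy=10.470 → t=3.041, apex=19.881, x_land=33.938, impact vy=-19.940
  bounce: vy ← 0.9·19.940 = 17.946
Arc 2: start y=0.000, vy=17.946 → t=3.589, apex=16.104, x_land=73.994, impact vy=-17.946
  bounce: vy ← 0.9·17.946 = 16.152
Arc 3: start y=0.000, vy=16.152 → t=3.230, apex=13.044, x_land=110.045, impact vy=-16.152
  bounce: vy ← 0.9·16.152 = 14.537
Arc 4: start y=0.000, vy=14.537 → t=2.907, apex=10.566, x_land=142.491, impact vy=-14.537
  bounce: vy ← 0.9·14.537 = 13.083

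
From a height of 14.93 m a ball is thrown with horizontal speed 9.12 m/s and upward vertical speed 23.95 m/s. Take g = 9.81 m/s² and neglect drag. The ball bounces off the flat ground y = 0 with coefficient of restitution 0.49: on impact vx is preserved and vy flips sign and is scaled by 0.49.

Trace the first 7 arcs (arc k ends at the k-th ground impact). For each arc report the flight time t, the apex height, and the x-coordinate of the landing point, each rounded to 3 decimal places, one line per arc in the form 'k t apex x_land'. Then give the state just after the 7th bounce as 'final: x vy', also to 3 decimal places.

1 5.442 44.166 49.632
2 2.941 10.604 76.451
3 1.441 2.546 89.592
4 0.706 0.611 96.031
5 0.346 0.147 99.187
6 0.170 0.035 100.733
7 0.083 0.008 101.490
final: 101.490 0.200

Arc 1: start y=14.930, vy=23.950 → t=5.442, apex=44.166, x_land=49.632, impact vy=-29.437
  bounce: vy ← 0.49·29.437 = 14.424
Arc 2: start y=0.000, vy=14.424 → t=2.941, apex=10.604, x_land=76.451, impact vy=-14.424
  bounce: vy ← 0.49·14.424 = 7.068
Arc 3: start y=0.000, vy=7.068 → t=1.441, apex=2.546, x_land=89.592, impact vy=-7.068
  bounce: vy ← 0.49·7.068 = 3.463
Arc 4: start y=0.000, vy=3.463 → t=0.706, apex=0.611, x_land=96.031, impact vy=-3.463
  bounce: vy ← 0.49·3.463 = 1.697
Arc 5: start y=0.000, vy=1.697 → t=0.346, apex=0.147, x_land=99.187, impact vy=-1.697
  bounce: vy ← 0.49·1.697 = 0.832
Arc 6: start y=0.000, vy=0.832 → t=0.170, apex=0.035, x_land=100.733, impact vy=-0.832
  bounce: vy ← 0.49·0.832 = 0.407
Arc 7: start y=0.000, vy=0.407 → t=0.083, apex=0.008, x_land=101.490, impact vy=-0.407
  bounce: vy ← 0.49·0.407 = 0.200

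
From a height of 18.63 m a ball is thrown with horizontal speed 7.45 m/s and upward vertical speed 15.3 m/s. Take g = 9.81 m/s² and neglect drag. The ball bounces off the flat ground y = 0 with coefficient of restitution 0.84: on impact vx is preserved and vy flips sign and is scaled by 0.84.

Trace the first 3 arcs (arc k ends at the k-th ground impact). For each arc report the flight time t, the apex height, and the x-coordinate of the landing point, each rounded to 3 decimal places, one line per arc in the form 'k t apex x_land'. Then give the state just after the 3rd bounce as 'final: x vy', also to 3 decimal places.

1 4.056 30.561 30.215
2 4.193 21.564 61.457
3 3.523 15.216 87.700
final: 87.700 14.514

Arc 1: start y=18.630, vy=15.300 → t=4.056, apex=30.561, x_land=30.215, impact vy=-24.487
  bounce: vy ← 0.84·24.487 = 20.569
Arc 2: start y=0.000, vy=20.569 → t=4.193, apex=21.564, x_land=61.457, impact vy=-20.569
  bounce: vy ← 0.84·20.569 = 17.278
Arc 3: start y=0.000, vy=17.278 → t=3.523, apex=15.216, x_land=87.700, impact vy=-17.278
  bounce: vy ← 0.84·17.278 = 14.514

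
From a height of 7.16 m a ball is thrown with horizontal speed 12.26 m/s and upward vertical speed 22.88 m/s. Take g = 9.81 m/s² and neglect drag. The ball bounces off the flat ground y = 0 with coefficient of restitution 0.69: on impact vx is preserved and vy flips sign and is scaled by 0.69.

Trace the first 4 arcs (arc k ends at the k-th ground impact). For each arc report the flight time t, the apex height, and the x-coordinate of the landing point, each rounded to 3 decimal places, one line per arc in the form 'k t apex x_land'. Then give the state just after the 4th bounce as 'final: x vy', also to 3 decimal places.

1 4.959 33.842 60.797
2 3.625 16.112 105.237
3 2.501 7.671 135.901
4 1.726 3.652 157.059
final: 157.059 5.841

Arc 1: start y=7.160, vy=22.880 → t=4.959, apex=33.842, x_land=60.797, impact vy=-25.768
  bounce: vy ← 0.69·25.768 = 17.780
Arc 2: start y=0.000, vy=17.780 → t=3.625, apex=16.112, x_land=105.237, impact vy=-17.780
  bounce: vy ← 0.69·17.780 = 12.268
Arc 3: start y=0.000, vy=12.268 → t=2.501, apex=7.671, x_land=135.901, impact vy=-12.268
  bounce: vy ← 0.69·12.268 = 8.465
Arc 4: start y=0.000, vy=8.465 → t=1.726, apex=3.652, x_land=157.059, impact vy=-8.465
  bounce: vy ← 0.69·8.465 = 5.841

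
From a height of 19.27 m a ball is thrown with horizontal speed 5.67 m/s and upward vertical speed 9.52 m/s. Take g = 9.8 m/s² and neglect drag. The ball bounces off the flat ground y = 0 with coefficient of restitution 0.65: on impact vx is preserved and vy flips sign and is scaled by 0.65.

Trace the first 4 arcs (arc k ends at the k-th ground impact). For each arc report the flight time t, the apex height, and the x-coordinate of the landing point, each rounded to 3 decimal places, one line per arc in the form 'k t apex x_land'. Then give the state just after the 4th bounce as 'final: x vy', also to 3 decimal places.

Arc 1: start y=19.270, vy=9.520 → t=3.180, apex=23.894, x_land=18.029, impact vy=-21.641
  bounce: vy ← 0.65·21.641 = 14.066
Arc 2: start y=0.000, vy=14.066 → t=2.871, apex=10.095, x_land=34.306, impact vy=-14.066
  bounce: vy ← 0.65·14.066 = 9.143
Arc 3: start y=0.000, vy=9.143 → t=1.866, apex=4.265, x_land=44.886, impact vy=-9.143
  bounce: vy ← 0.65·9.143 = 5.943
Arc 4: start y=0.000, vy=5.943 → t=1.213, apex=1.802, x_land=51.763, impact vy=-5.943
  bounce: vy ← 0.65·5.943 = 3.863

1 3.180 23.894 18.029
2 2.871 10.095 34.306
3 1.866 4.265 44.886
4 1.213 1.802 51.763
final: 51.763 3.863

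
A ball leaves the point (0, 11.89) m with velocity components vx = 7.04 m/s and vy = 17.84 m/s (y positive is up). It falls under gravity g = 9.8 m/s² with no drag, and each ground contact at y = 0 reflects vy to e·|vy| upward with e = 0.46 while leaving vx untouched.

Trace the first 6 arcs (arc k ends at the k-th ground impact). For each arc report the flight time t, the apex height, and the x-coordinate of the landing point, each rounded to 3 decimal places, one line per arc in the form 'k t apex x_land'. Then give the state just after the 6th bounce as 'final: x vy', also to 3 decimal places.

Arc 1: start y=11.890, vy=17.840 → t=4.216, apex=28.128, x_land=29.683, impact vy=-23.480
  bounce: vy ← 0.46·23.480 = 10.801
Arc 2: start y=0.000, vy=10.801 → t=2.204, apex=5.952, x_land=45.201, impact vy=-10.801
  bounce: vy ← 0.46·10.801 = 4.968
Arc 3: start y=0.000, vy=4.968 → t=1.014, apex=1.259, x_land=52.339, impact vy=-4.968
  bounce: vy ← 0.46·4.968 = 2.285
Arc 4: start y=0.000, vy=2.285 → t=0.466, apex=0.266, x_land=55.623, impact vy=-2.285
  bounce: vy ← 0.46·2.285 = 1.051
Arc 5: start y=0.000, vy=1.051 → t=0.215, apex=0.056, x_land=57.133, impact vy=-1.051
  bounce: vy ← 0.46·1.051 = 0.484
Arc 6: start y=0.000, vy=0.484 → t=0.099, apex=0.012, x_land=57.828, impact vy=-0.484
  bounce: vy ← 0.46·0.484 = 0.222

1 4.216 28.128 29.683
2 2.204 5.952 45.201
3 1.014 1.259 52.339
4 0.466 0.266 55.623
5 0.215 0.056 57.133
6 0.099 0.012 57.828
final: 57.828 0.222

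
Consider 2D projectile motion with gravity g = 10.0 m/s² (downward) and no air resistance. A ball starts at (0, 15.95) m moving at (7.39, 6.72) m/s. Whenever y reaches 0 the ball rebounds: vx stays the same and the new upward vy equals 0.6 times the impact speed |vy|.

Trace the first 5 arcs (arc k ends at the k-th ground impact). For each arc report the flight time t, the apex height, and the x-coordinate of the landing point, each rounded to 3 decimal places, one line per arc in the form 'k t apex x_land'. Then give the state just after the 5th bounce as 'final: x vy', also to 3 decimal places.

1 2.580 18.208 19.068
2 2.290 6.555 35.991
3 1.374 2.360 46.145
4 0.824 0.850 52.237
5 0.495 0.306 55.892
final: 55.892 1.484

Arc 1: start y=15.950, vy=6.720 → t=2.580, apex=18.208, x_land=19.068, impact vy=-19.083
  bounce: vy ← 0.6·19.083 = 11.450
Arc 2: start y=0.000, vy=11.450 → t=2.290, apex=6.555, x_land=35.991, impact vy=-11.450
  bounce: vy ← 0.6·11.450 = 6.870
Arc 3: start y=0.000, vy=6.870 → t=1.374, apex=2.360, x_land=46.145, impact vy=-6.870
  bounce: vy ← 0.6·6.870 = 4.122
Arc 4: start y=0.000, vy=4.122 → t=0.824, apex=0.850, x_land=52.237, impact vy=-4.122
  bounce: vy ← 0.6·4.122 = 2.473
Arc 5: start y=0.000, vy=2.473 → t=0.495, apex=0.306, x_land=55.892, impact vy=-2.473
  bounce: vy ← 0.6·2.473 = 1.484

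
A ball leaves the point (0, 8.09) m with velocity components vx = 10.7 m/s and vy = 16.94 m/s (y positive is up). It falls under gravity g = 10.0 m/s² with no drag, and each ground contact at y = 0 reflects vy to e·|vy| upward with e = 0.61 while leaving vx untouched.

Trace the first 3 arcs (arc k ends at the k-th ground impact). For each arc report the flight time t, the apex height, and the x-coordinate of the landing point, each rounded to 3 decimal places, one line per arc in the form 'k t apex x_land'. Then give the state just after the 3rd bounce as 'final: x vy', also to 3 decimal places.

1 3.812 22.438 40.793
2 2.584 8.349 68.446
3 1.577 3.107 85.315
final: 85.315 4.808

Arc 1: start y=8.090, vy=16.940 → t=3.812, apex=22.438, x_land=40.793, impact vy=-21.184
  bounce: vy ← 0.61·21.184 = 12.922
Arc 2: start y=0.000, vy=12.922 → t=2.584, apex=8.349, x_land=68.446, impact vy=-12.922
  bounce: vy ← 0.61·12.922 = 7.883
Arc 3: start y=0.000, vy=7.883 → t=1.577, apex=3.107, x_land=85.315, impact vy=-7.883
  bounce: vy ← 0.61·7.883 = 4.808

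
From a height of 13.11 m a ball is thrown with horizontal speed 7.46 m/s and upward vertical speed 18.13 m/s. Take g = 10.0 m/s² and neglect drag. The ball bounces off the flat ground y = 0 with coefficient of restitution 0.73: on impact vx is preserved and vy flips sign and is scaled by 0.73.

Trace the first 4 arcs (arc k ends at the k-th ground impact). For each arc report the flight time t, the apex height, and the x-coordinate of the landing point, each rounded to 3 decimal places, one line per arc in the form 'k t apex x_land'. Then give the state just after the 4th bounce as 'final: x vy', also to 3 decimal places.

Arc 1: start y=13.110, vy=18.130 → t=4.244, apex=29.545, x_land=31.659, impact vy=-24.308
  bounce: vy ← 0.73·24.308 = 17.745
Arc 2: start y=0.000, vy=17.745 → t=3.549, apex=15.744, x_land=58.135, impact vy=-17.745
  bounce: vy ← 0.73·17.745 = 12.954
Arc 3: start y=0.000, vy=12.954 → t=2.591, apex=8.390, x_land=77.462, impact vy=-12.954
  bounce: vy ← 0.73·12.954 = 9.456
Arc 4: start y=0.000, vy=9.456 → t=1.891, apex=4.471, x_land=91.571, impact vy=-9.456
  bounce: vy ← 0.73·9.456 = 6.903

1 4.244 29.545 31.659
2 3.549 15.744 58.135
3 2.591 8.390 77.462
4 1.891 4.471 91.571
final: 91.571 6.903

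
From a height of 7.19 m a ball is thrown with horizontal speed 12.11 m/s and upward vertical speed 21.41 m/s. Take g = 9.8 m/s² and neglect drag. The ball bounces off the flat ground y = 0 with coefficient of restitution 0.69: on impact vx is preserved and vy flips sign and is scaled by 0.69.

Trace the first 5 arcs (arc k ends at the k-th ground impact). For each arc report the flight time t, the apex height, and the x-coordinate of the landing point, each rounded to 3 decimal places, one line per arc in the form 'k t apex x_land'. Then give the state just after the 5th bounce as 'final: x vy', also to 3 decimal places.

1 4.683 30.577 56.708
2 3.447 14.558 98.455
3 2.379 6.931 127.260
4 1.641 3.300 147.136
5 1.132 1.571 160.850
final: 160.850 3.829

Arc 1: start y=7.190, vy=21.410 → t=4.683, apex=30.577, x_land=56.708, impact vy=-24.481
  bounce: vy ← 0.69·24.481 = 16.892
Arc 2: start y=0.000, vy=16.892 → t=3.447, apex=14.558, x_land=98.455, impact vy=-16.892
  bounce: vy ← 0.69·16.892 = 11.655
Arc 3: start y=0.000, vy=11.655 → t=2.379, apex=6.931, x_land=127.260, impact vy=-11.655
  bounce: vy ← 0.69·11.655 = 8.042
Arc 4: start y=0.000, vy=8.042 → t=1.641, apex=3.300, x_land=147.136, impact vy=-8.042
  bounce: vy ← 0.69·8.042 = 5.549
Arc 5: start y=0.000, vy=5.549 → t=1.132, apex=1.571, x_land=160.850, impact vy=-5.549
  bounce: vy ← 0.69·5.549 = 3.829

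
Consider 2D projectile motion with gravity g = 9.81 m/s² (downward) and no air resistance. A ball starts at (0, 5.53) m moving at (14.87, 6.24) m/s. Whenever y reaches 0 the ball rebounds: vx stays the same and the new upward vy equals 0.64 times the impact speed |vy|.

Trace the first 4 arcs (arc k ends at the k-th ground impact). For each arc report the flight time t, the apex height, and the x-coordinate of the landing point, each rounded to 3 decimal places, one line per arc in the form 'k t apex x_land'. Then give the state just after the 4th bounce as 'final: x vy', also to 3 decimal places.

Arc 1: start y=5.530, vy=6.240 → t=1.874, apex=7.515, x_land=27.864, impact vy=-12.142
  bounce: vy ← 0.64·12.142 = 7.771
Arc 2: start y=0.000, vy=7.771 → t=1.584, apex=3.078, x_land=51.423, impact vy=-7.771
  bounce: vy ← 0.64·7.771 = 4.973
Arc 3: start y=0.000, vy=4.973 → t=1.014, apex=1.261, x_land=66.500, impact vy=-4.973
  bounce: vy ← 0.64·4.973 = 3.183
Arc 4: start y=0.000, vy=3.183 → t=0.649, apex=0.516, x_land=76.150, impact vy=-3.183
  bounce: vy ← 0.64·3.183 = 2.037

1 1.874 7.515 27.864
2 1.584 3.078 51.423
3 1.014 1.261 66.500
4 0.649 0.516 76.150
final: 76.150 2.037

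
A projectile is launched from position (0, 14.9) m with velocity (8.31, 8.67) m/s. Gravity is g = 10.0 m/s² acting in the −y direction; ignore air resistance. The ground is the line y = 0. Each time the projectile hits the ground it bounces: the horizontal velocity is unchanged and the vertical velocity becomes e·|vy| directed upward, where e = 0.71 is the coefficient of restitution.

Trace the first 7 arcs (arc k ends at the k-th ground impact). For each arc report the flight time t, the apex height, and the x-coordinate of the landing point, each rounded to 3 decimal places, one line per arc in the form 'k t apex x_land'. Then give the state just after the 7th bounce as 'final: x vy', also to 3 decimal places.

Arc 1: start y=14.900, vy=8.670 → t=2.799, apex=18.658, x_land=23.258, impact vy=-19.318
  bounce: vy ← 0.71·19.318 = 13.715
Arc 2: start y=0.000, vy=13.715 → t=2.743, apex=9.406, x_land=46.053, impact vy=-13.715
  bounce: vy ← 0.71·13.715 = 9.738
Arc 3: start y=0.000, vy=9.738 → t=1.948, apex=4.741, x_land=62.237, impact vy=-9.738
  bounce: vy ← 0.71·9.738 = 6.914
Arc 4: start y=0.000, vy=6.914 → t=1.383, apex=2.390, x_land=73.728, impact vy=-6.914
  bounce: vy ← 0.71·6.914 = 4.909
Arc 5: start y=0.000, vy=4.909 → t=0.982, apex=1.205, x_land=81.887, impact vy=-4.909
  bounce: vy ← 0.71·4.909 = 3.485
Arc 6: start y=0.000, vy=3.485 → t=0.697, apex=0.607, x_land=87.680, impact vy=-3.485
  bounce: vy ← 0.71·3.485 = 2.475
Arc 7: start y=0.000, vy=2.475 → t=0.495, apex=0.306, x_land=91.792, impact vy=-2.475
  bounce: vy ← 0.71·2.475 = 1.757

1 2.799 18.658 23.258
2 2.743 9.406 46.053
3 1.948 4.741 62.237
4 1.383 2.390 73.728
5 0.982 1.205 81.887
6 0.697 0.607 87.680
7 0.495 0.306 91.792
final: 91.792 1.757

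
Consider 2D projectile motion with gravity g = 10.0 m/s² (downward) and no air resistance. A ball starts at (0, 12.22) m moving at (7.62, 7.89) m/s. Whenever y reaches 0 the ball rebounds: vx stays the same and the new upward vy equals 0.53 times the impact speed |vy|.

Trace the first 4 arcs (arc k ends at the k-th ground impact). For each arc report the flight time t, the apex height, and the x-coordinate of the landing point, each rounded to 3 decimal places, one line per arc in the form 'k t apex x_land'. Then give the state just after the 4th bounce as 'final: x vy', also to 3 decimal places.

Arc 1: start y=12.220, vy=7.890 → t=2.540, apex=15.333, x_land=19.356, impact vy=-17.511
  bounce: vy ← 0.53·17.511 = 9.281
Arc 2: start y=0.000, vy=9.281 → t=1.856, apex=4.307, x_land=33.500, impact vy=-9.281
  bounce: vy ← 0.53·9.281 = 4.919
Arc 3: start y=0.000, vy=4.919 → t=0.984, apex=1.210, x_land=40.997, impact vy=-4.919
  bounce: vy ← 0.53·4.919 = 2.607
Arc 4: start y=0.000, vy=2.607 → t=0.521, apex=0.340, x_land=44.970, impact vy=-2.607
  bounce: vy ← 0.53·2.607 = 1.382

1 2.540 15.333 19.356
2 1.856 4.307 33.500
3 0.984 1.210 40.997
4 0.521 0.340 44.970
final: 44.970 1.382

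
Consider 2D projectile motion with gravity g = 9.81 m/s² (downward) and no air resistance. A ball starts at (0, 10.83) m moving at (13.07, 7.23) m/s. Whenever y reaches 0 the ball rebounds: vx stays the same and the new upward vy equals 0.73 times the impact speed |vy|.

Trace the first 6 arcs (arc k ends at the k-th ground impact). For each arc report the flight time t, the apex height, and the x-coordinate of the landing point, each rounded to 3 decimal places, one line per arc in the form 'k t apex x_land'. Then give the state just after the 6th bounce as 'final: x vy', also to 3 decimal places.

1 2.396 13.494 31.311
2 2.422 7.191 62.962
3 1.768 3.832 86.067
4 1.290 2.042 102.934
5 0.942 1.088 115.246
6 0.688 0.580 124.235
final: 124.235 2.462

Arc 1: start y=10.830, vy=7.230 → t=2.396, apex=13.494, x_land=31.311, impact vy=-16.271
  bounce: vy ← 0.73·16.271 = 11.878
Arc 2: start y=0.000, vy=11.878 → t=2.422, apex=7.191, x_land=62.962, impact vy=-11.878
  bounce: vy ← 0.73·11.878 = 8.671
Arc 3: start y=0.000, vy=8.671 → t=1.768, apex=3.832, x_land=86.067, impact vy=-8.671
  bounce: vy ← 0.73·8.671 = 6.330
Arc 4: start y=0.000, vy=6.330 → t=1.290, apex=2.042, x_land=102.934, impact vy=-6.330
  bounce: vy ← 0.73·6.330 = 4.621
Arc 5: start y=0.000, vy=4.621 → t=0.942, apex=1.088, x_land=115.246, impact vy=-4.621
  bounce: vy ← 0.73·4.621 = 3.373
Arc 6: start y=0.000, vy=3.373 → t=0.688, apex=0.580, x_land=124.235, impact vy=-3.373
  bounce: vy ← 0.73·3.373 = 2.462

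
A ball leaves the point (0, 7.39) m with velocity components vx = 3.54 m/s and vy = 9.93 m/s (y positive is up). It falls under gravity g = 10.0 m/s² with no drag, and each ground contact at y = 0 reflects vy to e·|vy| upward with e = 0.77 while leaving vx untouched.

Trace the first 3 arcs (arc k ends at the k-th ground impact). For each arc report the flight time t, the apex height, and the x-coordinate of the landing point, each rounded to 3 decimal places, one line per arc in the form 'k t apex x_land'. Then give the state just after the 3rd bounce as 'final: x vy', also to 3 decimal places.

Arc 1: start y=7.390, vy=9.930 → t=2.563, apex=12.320, x_land=9.072, impact vy=-15.697
  bounce: vy ← 0.77·15.697 = 12.087
Arc 2: start y=0.000, vy=12.087 → t=2.417, apex=7.305, x_land=17.630, impact vy=-12.087
  bounce: vy ← 0.77·12.087 = 9.307
Arc 3: start y=0.000, vy=9.307 → t=1.861, apex=4.331, x_land=24.219, impact vy=-9.307
  bounce: vy ← 0.77·9.307 = 7.166

1 2.563 12.320 9.072
2 2.417 7.305 17.630
3 1.861 4.331 24.219
final: 24.219 7.166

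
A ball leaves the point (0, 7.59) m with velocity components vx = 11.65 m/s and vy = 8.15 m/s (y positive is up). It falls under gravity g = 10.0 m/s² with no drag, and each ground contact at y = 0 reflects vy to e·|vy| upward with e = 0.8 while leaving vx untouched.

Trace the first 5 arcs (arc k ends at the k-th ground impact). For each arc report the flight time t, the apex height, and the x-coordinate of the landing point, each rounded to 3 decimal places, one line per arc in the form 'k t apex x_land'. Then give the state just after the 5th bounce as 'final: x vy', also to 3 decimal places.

1 2.292 10.911 26.705
2 2.364 6.983 54.240
3 1.891 4.469 76.269
4 1.513 2.860 93.892
5 1.210 1.831 107.990
final: 107.990 4.841

Arc 1: start y=7.590, vy=8.150 → t=2.292, apex=10.911, x_land=26.705, impact vy=-14.772
  bounce: vy ← 0.8·14.772 = 11.818
Arc 2: start y=0.000, vy=11.818 → t=2.364, apex=6.983, x_land=54.240, impact vy=-11.818
  bounce: vy ← 0.8·11.818 = 9.454
Arc 3: start y=0.000, vy=9.454 → t=1.891, apex=4.469, x_land=76.269, impact vy=-9.454
  bounce: vy ← 0.8·9.454 = 7.563
Arc 4: start y=0.000, vy=7.563 → t=1.513, apex=2.860, x_land=93.892, impact vy=-7.563
  bounce: vy ← 0.8·7.563 = 6.051
Arc 5: start y=0.000, vy=6.051 → t=1.210, apex=1.831, x_land=107.990, impact vy=-6.051
  bounce: vy ← 0.8·6.051 = 4.841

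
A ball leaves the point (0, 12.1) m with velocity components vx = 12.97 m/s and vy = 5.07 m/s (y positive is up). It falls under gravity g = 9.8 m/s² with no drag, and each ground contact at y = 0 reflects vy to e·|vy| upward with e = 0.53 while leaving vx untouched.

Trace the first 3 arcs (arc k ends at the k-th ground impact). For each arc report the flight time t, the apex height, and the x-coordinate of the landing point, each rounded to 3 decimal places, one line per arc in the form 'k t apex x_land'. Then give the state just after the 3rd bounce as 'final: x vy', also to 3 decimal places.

1 2.172 13.411 28.168
2 1.754 3.767 50.913
3 0.929 1.058 62.967
final: 62.967 2.414

Arc 1: start y=12.100, vy=5.070 → t=2.172, apex=13.411, x_land=28.168, impact vy=-16.213
  bounce: vy ← 0.53·16.213 = 8.593
Arc 2: start y=0.000, vy=8.593 → t=1.754, apex=3.767, x_land=50.913, impact vy=-8.593
  bounce: vy ← 0.53·8.593 = 4.554
Arc 3: start y=0.000, vy=4.554 → t=0.929, apex=1.058, x_land=62.967, impact vy=-4.554
  bounce: vy ← 0.53·4.554 = 2.414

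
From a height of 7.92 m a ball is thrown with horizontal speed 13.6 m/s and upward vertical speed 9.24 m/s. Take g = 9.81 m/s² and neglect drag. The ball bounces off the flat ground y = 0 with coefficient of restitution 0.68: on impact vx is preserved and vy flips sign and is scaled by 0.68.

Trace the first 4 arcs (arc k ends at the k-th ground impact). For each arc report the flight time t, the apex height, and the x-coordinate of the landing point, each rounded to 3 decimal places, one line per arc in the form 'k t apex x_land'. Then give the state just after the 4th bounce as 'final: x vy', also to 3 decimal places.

1 2.524 12.272 34.321
2 2.151 5.674 63.577
3 1.463 2.624 83.471
4 0.995 1.213 96.998
final: 96.998 3.318

Arc 1: start y=7.920, vy=9.240 → t=2.524, apex=12.272, x_land=34.321, impact vy=-15.517
  bounce: vy ← 0.68·15.517 = 10.551
Arc 2: start y=0.000, vy=10.551 → t=2.151, apex=5.674, x_land=63.577, impact vy=-10.551
  bounce: vy ← 0.68·10.551 = 7.175
Arc 3: start y=0.000, vy=7.175 → t=1.463, apex=2.624, x_land=83.471, impact vy=-7.175
  bounce: vy ← 0.68·7.175 = 4.879
Arc 4: start y=0.000, vy=4.879 → t=0.995, apex=1.213, x_land=96.998, impact vy=-4.879
  bounce: vy ← 0.68·4.879 = 3.318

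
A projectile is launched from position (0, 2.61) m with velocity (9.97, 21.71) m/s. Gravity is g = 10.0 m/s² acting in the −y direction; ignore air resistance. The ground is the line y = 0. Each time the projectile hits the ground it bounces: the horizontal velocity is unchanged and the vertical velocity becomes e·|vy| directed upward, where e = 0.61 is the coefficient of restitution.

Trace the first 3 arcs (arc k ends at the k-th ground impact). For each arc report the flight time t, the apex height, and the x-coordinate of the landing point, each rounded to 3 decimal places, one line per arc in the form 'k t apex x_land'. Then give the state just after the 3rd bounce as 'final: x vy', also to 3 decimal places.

Arc 1: start y=2.610, vy=21.710 → t=4.459, apex=26.176, x_land=44.457, impact vy=-22.881
  bounce: vy ← 0.61·22.881 = 13.957
Arc 2: start y=0.000, vy=13.957 → t=2.791, apex=9.740, x_land=72.288, impact vy=-13.957
  bounce: vy ← 0.61·13.957 = 8.514
Arc 3: start y=0.000, vy=8.514 → t=1.703, apex=3.624, x_land=89.264, impact vy=-8.514
  bounce: vy ← 0.61·8.514 = 5.193

1 4.459 26.176 44.457
2 2.791 9.740 72.288
3 1.703 3.624 89.264
final: 89.264 5.193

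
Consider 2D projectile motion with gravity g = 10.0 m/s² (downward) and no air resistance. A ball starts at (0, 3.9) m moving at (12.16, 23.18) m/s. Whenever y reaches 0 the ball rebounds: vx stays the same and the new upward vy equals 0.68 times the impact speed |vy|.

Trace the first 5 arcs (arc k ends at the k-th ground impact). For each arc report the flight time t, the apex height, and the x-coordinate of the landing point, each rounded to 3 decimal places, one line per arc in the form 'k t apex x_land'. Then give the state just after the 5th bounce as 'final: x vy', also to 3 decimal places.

1 4.799 30.766 58.350
2 3.374 14.226 99.373
3 2.294 6.578 127.268
4 1.560 3.042 146.237
5 1.061 1.406 159.135
final: 159.135 3.607

Arc 1: start y=3.900, vy=23.180 → t=4.799, apex=30.766, x_land=58.350, impact vy=-24.805
  bounce: vy ← 0.68·24.805 = 16.868
Arc 2: start y=0.000, vy=16.868 → t=3.374, apex=14.226, x_land=99.373, impact vy=-16.868
  bounce: vy ← 0.68·16.868 = 11.470
Arc 3: start y=0.000, vy=11.470 → t=2.294, apex=6.578, x_land=127.268, impact vy=-11.470
  bounce: vy ← 0.68·11.470 = 7.800
Arc 4: start y=0.000, vy=7.800 → t=1.560, apex=3.042, x_land=146.237, impact vy=-7.800
  bounce: vy ← 0.68·7.800 = 5.304
Arc 5: start y=0.000, vy=5.304 → t=1.061, apex=1.406, x_land=159.135, impact vy=-5.304
  bounce: vy ← 0.68·5.304 = 3.607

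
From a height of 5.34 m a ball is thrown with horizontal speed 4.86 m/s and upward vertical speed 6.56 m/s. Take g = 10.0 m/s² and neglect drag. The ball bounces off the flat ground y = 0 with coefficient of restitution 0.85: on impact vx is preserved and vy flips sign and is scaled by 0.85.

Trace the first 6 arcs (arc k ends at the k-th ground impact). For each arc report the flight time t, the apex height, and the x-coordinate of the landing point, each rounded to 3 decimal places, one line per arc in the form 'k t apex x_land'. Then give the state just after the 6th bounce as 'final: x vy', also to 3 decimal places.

Arc 1: start y=5.340, vy=6.560 → t=1.880, apex=7.492, x_land=9.137, impact vy=-12.241
  bounce: vy ← 0.85·12.241 = 10.405
Arc 2: start y=0.000, vy=10.405 → t=2.081, apex=5.413, x_land=19.250, impact vy=-10.405
  bounce: vy ← 0.85·10.405 = 8.844
Arc 3: start y=0.000, vy=8.844 → t=1.769, apex=3.911, x_land=27.847, impact vy=-8.844
  bounce: vy ← 0.85·8.844 = 7.517
Arc 4: start y=0.000, vy=7.517 → t=1.503, apex=2.825, x_land=35.153, impact vy=-7.517
  bounce: vy ← 0.85·7.517 = 6.390
Arc 5: start y=0.000, vy=6.390 → t=1.278, apex=2.041, x_land=41.364, impact vy=-6.390
  bounce: vy ← 0.85·6.390 = 5.431
Arc 6: start y=0.000, vy=5.431 → t=1.086, apex=1.475, x_land=46.643, impact vy=-5.431
  bounce: vy ← 0.85·5.431 = 4.617

1 1.880 7.492 9.137
2 2.081 5.413 19.250
3 1.769 3.911 27.847
4 1.503 2.825 35.153
5 1.278 2.041 41.364
6 1.086 1.475 46.643
final: 46.643 4.617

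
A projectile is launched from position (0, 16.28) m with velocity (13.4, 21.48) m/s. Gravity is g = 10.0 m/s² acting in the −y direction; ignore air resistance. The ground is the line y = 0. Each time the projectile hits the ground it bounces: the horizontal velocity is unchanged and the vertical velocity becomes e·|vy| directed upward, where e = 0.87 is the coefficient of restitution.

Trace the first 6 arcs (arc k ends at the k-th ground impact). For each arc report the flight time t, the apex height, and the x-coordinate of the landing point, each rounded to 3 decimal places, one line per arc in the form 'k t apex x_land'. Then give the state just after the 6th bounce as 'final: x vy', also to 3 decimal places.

1 4.953 39.350 66.375
2 4.881 29.784 131.784
3 4.247 22.543 188.690
4 3.695 17.063 238.198
5 3.214 12.915 281.270
6 2.796 9.775 318.743
final: 318.743 12.165

Arc 1: start y=16.280, vy=21.480 → t=4.953, apex=39.350, x_land=66.375, impact vy=-28.053
  bounce: vy ← 0.87·28.053 = 24.406
Arc 2: start y=0.000, vy=24.406 → t=4.881, apex=29.784, x_land=131.784, impact vy=-24.406
  bounce: vy ← 0.87·24.406 = 21.234
Arc 3: start y=0.000, vy=21.234 → t=4.247, apex=22.543, x_land=188.690, impact vy=-21.234
  bounce: vy ← 0.87·21.234 = 18.473
Arc 4: start y=0.000, vy=18.473 → t=3.695, apex=17.063, x_land=238.198, impact vy=-18.473
  bounce: vy ← 0.87·18.473 = 16.072
Arc 5: start y=0.000, vy=16.072 → t=3.214, apex=12.915, x_land=281.270, impact vy=-16.072
  bounce: vy ← 0.87·16.072 = 13.982
Arc 6: start y=0.000, vy=13.982 → t=2.796, apex=9.775, x_land=318.743, impact vy=-13.982
  bounce: vy ← 0.87·13.982 = 12.165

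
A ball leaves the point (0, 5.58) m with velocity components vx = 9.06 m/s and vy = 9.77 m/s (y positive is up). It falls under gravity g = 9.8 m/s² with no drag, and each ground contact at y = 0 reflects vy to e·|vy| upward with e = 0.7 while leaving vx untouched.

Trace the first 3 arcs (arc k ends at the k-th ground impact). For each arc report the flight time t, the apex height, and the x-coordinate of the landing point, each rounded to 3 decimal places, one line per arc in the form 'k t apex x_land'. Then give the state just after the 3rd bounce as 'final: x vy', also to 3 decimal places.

1 2.457 10.450 22.263
2 2.045 5.121 40.786
3 1.431 2.509 53.753
final: 53.753 4.909

Arc 1: start y=5.580, vy=9.770 → t=2.457, apex=10.450, x_land=22.263, impact vy=-14.312
  bounce: vy ← 0.7·14.312 = 10.018
Arc 2: start y=0.000, vy=10.018 → t=2.045, apex=5.121, x_land=40.786, impact vy=-10.018
  bounce: vy ← 0.7·10.018 = 7.013
Arc 3: start y=0.000, vy=7.013 → t=1.431, apex=2.509, x_land=53.753, impact vy=-7.013
  bounce: vy ← 0.7·7.013 = 4.909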